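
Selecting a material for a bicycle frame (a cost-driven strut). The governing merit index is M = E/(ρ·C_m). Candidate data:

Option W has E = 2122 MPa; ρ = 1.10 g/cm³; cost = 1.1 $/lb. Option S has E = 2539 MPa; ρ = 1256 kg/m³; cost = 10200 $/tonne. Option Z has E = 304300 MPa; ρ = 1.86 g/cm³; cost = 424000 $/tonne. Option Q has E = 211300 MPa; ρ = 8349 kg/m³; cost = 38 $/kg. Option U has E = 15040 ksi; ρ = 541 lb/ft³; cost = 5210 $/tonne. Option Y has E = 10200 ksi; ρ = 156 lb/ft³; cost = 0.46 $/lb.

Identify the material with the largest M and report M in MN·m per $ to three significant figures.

After converting to SI:
  option W: E = 2.122 GPa, ρ = 1100 kg/m³, cost = 2.425 $/kg
  option S: E = 2.539 GPa, ρ = 1256 kg/m³, cost = 10.20 $/kg
  option Z: E = 304.3 GPa, ρ = 1860 kg/m³, cost = 424.0 $/kg
  option Q: E = 211.3 GPa, ρ = 8349 kg/m³, cost = 38.00 $/kg
  option U: E = 103.7 GPa, ρ = 8666 kg/m³, cost = 5.210 $/kg
  option Y: E = 70.33 GPa, ρ = 2499 kg/m³, cost = 1.014 $/kg
  option Y: M = 27.8 MN·m per $
  option U: M = 2.30 MN·m per $
  option W: M = 0.795 MN·m per $
  option Q: M = 0.666 MN·m per $
  option Z: M = 0.386 MN·m per $
  option S: M = 0.198 MN·m per $
Option Y has the largest M.

option Y, M = 27.8 MN·m per $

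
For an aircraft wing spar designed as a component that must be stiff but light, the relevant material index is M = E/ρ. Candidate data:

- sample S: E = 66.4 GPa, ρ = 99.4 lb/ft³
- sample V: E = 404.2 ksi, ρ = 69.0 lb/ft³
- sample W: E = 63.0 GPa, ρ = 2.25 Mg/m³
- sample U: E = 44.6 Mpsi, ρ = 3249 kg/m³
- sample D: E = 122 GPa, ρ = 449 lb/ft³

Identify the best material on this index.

sample U

Normalizing units and computing the index:
  sample S: E = 66.40 GPa, ρ = 1592 kg/m³
  sample V: E = 2.787 GPa, ρ = 1105 kg/m³
  sample W: E = 63.00 GPa, ρ = 2250 kg/m³
  sample U: E = 307.5 GPa, ρ = 3249 kg/m³
  sample D: E = 122.0 GPa, ρ = 7192 kg/m³
  sample U: M = 94.6 MN·m/kg
  sample S: M = 41.7 MN·m/kg
  sample W: M = 28.0 MN·m/kg
  sample D: M = 17.0 MN·m/kg
  sample V: M = 2.52 MN·m/kg
The maximum is for sample U.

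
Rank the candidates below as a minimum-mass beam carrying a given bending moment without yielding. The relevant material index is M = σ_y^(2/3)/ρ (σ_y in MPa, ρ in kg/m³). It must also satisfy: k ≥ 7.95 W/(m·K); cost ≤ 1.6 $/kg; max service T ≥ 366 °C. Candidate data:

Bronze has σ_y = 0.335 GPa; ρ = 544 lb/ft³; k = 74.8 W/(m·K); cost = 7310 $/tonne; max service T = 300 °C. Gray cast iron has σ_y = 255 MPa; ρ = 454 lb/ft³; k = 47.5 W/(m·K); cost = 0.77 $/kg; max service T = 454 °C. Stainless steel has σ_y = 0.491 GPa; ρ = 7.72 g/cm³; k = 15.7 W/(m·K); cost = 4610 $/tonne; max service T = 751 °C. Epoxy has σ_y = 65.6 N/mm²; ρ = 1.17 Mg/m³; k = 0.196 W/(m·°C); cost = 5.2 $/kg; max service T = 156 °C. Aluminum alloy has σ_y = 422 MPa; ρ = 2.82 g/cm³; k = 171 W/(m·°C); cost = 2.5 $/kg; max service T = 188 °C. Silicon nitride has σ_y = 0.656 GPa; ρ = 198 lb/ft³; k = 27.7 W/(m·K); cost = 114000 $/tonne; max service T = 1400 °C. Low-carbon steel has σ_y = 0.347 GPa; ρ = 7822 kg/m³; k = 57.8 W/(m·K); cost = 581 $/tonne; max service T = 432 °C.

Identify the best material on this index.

Screen on constraints: k ≥ 7.95 W/(m·K); cost ≤ 1.6 $/kg; max service T ≥ 366 °C. Survivors: gray cast iron, low-carbon steel.
Normalizing units and computing the index:
  gray cast iron: σ_y = 255.0 MPa, ρ = 7272 kg/m³
  low-carbon steel: σ_y = 347.0 MPa, ρ = 7822 kg/m³
  low-carbon steel: M = 6.31×10⁻³
  gray cast iron: M = 5.53×10⁻³
The maximum is for low-carbon steel.

low-carbon steel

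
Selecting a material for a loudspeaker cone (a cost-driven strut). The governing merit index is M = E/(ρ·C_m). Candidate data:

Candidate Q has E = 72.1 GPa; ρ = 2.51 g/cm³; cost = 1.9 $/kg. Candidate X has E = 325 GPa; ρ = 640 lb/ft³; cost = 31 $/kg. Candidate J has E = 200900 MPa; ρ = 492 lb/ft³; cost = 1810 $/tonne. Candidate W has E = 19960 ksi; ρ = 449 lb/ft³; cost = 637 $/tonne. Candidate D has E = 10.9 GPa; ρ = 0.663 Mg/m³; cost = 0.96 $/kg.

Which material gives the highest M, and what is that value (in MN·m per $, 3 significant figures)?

candidate W, M = 30.0 MN·m per $

After converting to SI:
  candidate Q: E = 72.10 GPa, ρ = 2510 kg/m³, cost = 1.900 $/kg
  candidate X: E = 325.0 GPa, ρ = 10250 kg/m³, cost = 31.00 $/kg
  candidate J: E = 200.9 GPa, ρ = 7881 kg/m³, cost = 1.810 $/kg
  candidate W: E = 137.6 GPa, ρ = 7192 kg/m³, cost = 0.6370 $/kg
  candidate D: E = 10.90 GPa, ρ = 663.0 kg/m³, cost = 0.9600 $/kg
  candidate W: M = 30.0 MN·m per $
  candidate D: M = 17.1 MN·m per $
  candidate Q: M = 15.1 MN·m per $
  candidate J: M = 14.1 MN·m per $
  candidate X: M = 1.02 MN·m per $
Candidate W has the largest M.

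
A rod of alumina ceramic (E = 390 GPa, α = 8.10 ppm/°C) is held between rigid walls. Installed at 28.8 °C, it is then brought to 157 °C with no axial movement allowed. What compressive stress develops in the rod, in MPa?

ΔT = 128.2 K. Constrained thermal stress σ = E·α·ΔT = 390.0×10³ MPa × 8.10×10⁻⁶ × 128.2 = 405 MPa (compressive).

405 MPa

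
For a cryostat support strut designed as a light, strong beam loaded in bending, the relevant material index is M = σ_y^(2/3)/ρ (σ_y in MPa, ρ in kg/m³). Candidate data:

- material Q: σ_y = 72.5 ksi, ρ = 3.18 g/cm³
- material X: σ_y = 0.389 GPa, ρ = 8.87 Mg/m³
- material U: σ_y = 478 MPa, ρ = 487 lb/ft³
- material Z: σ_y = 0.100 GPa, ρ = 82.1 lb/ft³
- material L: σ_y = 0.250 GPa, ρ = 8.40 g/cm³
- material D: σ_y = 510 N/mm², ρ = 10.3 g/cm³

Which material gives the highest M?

Normalizing units and computing the index:
  material Q: σ_y = 499.9 MPa, ρ = 3180 kg/m³
  material X: σ_y = 389.0 MPa, ρ = 8870 kg/m³
  material U: σ_y = 478.0 MPa, ρ = 7801 kg/m³
  material Z: σ_y = 100.0 MPa, ρ = 1315 kg/m³
  material L: σ_y = 250.0 MPa, ρ = 8400 kg/m³
  material D: σ_y = 510.0 MPa, ρ = 10300 kg/m³
  material Q: M = 19.8×10⁻³
  material Z: M = 16.4×10⁻³
  material U: M = 7.84×10⁻³
  material D: M = 6.20×10⁻³
  material X: M = 6.01×10⁻³
  material L: M = 4.72×10⁻³
Highest index: material Q.

material Q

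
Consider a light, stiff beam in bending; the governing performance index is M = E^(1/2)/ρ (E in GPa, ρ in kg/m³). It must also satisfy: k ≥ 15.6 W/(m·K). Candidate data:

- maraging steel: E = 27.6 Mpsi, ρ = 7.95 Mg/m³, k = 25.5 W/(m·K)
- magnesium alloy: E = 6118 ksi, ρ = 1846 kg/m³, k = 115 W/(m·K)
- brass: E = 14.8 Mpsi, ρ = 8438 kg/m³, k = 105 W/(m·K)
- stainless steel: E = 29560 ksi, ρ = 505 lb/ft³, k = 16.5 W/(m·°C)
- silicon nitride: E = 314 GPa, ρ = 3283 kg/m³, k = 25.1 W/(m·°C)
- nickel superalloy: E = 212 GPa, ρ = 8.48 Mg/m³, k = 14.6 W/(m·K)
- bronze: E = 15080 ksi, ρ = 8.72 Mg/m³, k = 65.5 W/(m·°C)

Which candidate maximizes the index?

silicon nitride

Screen on constraints: k ≥ 15.6 W/(m·K). Survivors: maraging steel, magnesium alloy, brass, stainless steel, silicon nitride, bronze.
Convert each candidate to consistent units, then evaluate M:
  maraging steel: E = 190.3 GPa, ρ = 7950 kg/m³
  magnesium alloy: E = 42.18 GPa, ρ = 1846 kg/m³
  brass: E = 102.0 GPa, ρ = 8438 kg/m³
  stainless steel: E = 203.8 GPa, ρ = 8089 kg/m³
  silicon nitride: E = 314.0 GPa, ρ = 3283 kg/m³
  bronze: E = 104.0 GPa, ρ = 8720 kg/m³
  silicon nitride: M = 5.40×10⁻³
  magnesium alloy: M = 3.52×10⁻³
  stainless steel: M = 1.76×10⁻³
  maraging steel: M = 1.74×10⁻³
  brass: M = 1.20×10⁻³
  bronze: M = 1.17×10⁻³
Highest index: silicon nitride.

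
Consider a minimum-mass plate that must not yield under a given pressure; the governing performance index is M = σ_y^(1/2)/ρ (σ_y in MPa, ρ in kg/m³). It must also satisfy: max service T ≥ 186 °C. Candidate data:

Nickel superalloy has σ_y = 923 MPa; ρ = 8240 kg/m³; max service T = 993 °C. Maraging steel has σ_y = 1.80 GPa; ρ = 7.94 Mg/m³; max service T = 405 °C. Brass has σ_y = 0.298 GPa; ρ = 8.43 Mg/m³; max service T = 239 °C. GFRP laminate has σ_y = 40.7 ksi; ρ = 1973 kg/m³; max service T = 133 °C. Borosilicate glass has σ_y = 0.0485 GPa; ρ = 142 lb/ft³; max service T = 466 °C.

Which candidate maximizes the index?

Screen on constraints: max service T ≥ 186 °C. Survivors: nickel superalloy, maraging steel, brass, borosilicate glass.
Normalizing units and computing the index:
  nickel superalloy: σ_y = 923.0 MPa, ρ = 8240 kg/m³
  maraging steel: σ_y = 1800 MPa, ρ = 7940 kg/m³
  brass: σ_y = 298.0 MPa, ρ = 8430 kg/m³
  borosilicate glass: σ_y = 48.50 MPa, ρ = 2275 kg/m³
  maraging steel: M = 5.34×10⁻³
  nickel superalloy: M = 3.69×10⁻³
  borosilicate glass: M = 3.06×10⁻³
  brass: M = 2.05×10⁻³
Highest index: maraging steel.

maraging steel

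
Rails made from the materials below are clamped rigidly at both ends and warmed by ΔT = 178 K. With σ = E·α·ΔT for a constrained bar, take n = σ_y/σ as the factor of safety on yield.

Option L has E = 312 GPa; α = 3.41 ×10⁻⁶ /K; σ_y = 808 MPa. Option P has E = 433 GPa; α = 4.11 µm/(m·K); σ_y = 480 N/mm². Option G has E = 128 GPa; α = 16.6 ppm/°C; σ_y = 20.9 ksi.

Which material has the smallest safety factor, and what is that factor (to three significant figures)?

Per material, after unit conversion:
  option L: E = 312.0, α = 3.41, σ_y = 808.0 → σ = 189 MPa, n = 4.27
  option P: E = 433.0, α = 4.11, σ_y = 480.0 → σ = 317 MPa, n = 1.52
  option G: E = 128.0, α = 16.6, σ_y = 144.1 → σ = 378 MPa, n = 0.381
Option G has the lowest safety factor, n = 0.381.

option G, n = 0.381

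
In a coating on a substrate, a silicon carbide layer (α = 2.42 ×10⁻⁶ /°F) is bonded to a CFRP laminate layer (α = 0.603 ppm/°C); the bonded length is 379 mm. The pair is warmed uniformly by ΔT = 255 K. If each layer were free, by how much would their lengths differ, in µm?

363 µm

silicon carbide: α = 2.42×10⁻⁶/°F × 9/5 = 4.36×10⁻⁶/K.
Δα = |4.36 − 0.603|×10⁻⁶/K = 3.75×10⁻⁶/K.
ΔL_mismatch = Δα·L·ΔT = 3.75×10⁻⁶ × 379.0 mm × 255.0 K = 363 µm.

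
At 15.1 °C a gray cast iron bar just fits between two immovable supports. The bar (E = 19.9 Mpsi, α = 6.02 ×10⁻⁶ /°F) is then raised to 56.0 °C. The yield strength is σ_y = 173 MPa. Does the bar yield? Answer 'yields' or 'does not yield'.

does not yield

E = 19.9 Mpsi = 137.2 GPa.
α = 6.02×10⁻⁶/°F × 9/5 = 10.8×10⁻⁶/K.
ΔT = 40.90 K. Constrained thermal stress σ = E·α·ΔT = 137.2×10³ MPa × 10.8×10⁻⁶ × 40.90 = 60.8 MPa (compressive).
Compare to σ_y = 173 MPa: σ < σ_y, so it does not yield.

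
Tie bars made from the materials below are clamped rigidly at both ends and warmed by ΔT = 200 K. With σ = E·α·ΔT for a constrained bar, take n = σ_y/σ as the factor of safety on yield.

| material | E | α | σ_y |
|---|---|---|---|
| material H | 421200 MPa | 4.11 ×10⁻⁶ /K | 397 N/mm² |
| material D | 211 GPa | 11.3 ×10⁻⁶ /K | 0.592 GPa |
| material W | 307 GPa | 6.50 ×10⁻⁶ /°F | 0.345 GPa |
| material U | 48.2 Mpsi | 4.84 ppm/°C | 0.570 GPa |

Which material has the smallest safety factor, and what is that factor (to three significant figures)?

material W, n = 0.480

Per material, after unit conversion:
  material H: E = 421.2, α = 4.11, σ_y = 397.0 → σ = 346 MPa, n = 1.15
  material D: E = 211.0, α = 11.3, σ_y = 592.0 → σ = 477 MPa, n = 1.24
  material W: E = 307.0, α = 11.7, σ_y = 345.0 → σ = 718 MPa, n = 0.480
  material U: E = 332.3, α = 4.84, σ_y = 570.0 → σ = 322 MPa, n = 1.77
Smallest n: material W with n = 0.480.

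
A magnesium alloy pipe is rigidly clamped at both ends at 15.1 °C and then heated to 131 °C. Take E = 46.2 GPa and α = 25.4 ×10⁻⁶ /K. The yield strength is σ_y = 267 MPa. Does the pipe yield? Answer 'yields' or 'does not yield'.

ΔT = 115.9 K. Constrained thermal stress σ = E·α·ΔT = 46.20×10³ MPa × 25.4×10⁻⁶ × 115.9 = 136 MPa (compressive).
Compare to σ_y = 267 MPa: σ < σ_y, so it does not yield.

does not yield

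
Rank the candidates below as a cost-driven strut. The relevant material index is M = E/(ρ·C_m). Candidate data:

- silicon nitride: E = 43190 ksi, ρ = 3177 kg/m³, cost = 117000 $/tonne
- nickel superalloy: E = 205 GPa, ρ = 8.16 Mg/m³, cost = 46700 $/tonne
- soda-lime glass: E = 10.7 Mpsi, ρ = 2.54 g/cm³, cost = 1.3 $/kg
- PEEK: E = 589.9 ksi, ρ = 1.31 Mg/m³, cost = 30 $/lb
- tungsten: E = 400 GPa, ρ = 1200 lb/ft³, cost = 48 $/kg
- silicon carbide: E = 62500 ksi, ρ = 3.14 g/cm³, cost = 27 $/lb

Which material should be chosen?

soda-lime glass

Convert each candidate to consistent units, then evaluate M:
  silicon nitride: E = 297.8 GPa, ρ = 3177 kg/m³, cost = 117.0 $/kg
  nickel superalloy: E = 205.0 GPa, ρ = 8160 kg/m³, cost = 46.70 $/kg
  soda-lime glass: E = 73.77 GPa, ρ = 2540 kg/m³, cost = 1.300 $/kg
  PEEK: E = 4.067 GPa, ρ = 1310 kg/m³, cost = 66.14 $/kg
  tungsten: E = 400.0 GPa, ρ = 19220 kg/m³, cost = 48.00 $/kg
  silicon carbide: E = 430.9 GPa, ρ = 3140 kg/m³, cost = 59.52 $/kg
  soda-lime glass: M = 22.3 MN·m per $
  silicon carbide: M = 2.31 MN·m per $
  silicon nitride: M = 0.801 MN·m per $
  nickel superalloy: M = 0.538 MN·m per $
  tungsten: M = 0.434 MN·m per $
  PEEK: M = 0.0469 MN·m per $
Soda-lime glass has the largest M.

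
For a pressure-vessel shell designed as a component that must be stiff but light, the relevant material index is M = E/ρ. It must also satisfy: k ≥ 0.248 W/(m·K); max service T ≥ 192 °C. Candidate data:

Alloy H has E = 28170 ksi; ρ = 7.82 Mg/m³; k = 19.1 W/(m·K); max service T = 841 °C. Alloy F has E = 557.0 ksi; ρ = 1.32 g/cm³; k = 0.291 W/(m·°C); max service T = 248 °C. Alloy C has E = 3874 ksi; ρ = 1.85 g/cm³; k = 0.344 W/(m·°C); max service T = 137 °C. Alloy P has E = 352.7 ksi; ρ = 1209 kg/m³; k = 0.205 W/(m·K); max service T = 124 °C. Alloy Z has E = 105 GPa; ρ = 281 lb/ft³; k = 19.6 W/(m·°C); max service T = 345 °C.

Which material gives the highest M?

Screen on constraints: k ≥ 0.248 W/(m·K); max service T ≥ 192 °C. Survivors: alloy H, alloy F, alloy Z.
After converting to SI:
  alloy H: E = 194.2 GPa, ρ = 7820 kg/m³
  alloy F: E = 3.840 GPa, ρ = 1320 kg/m³
  alloy Z: E = 105.0 GPa, ρ = 4501 kg/m³
  alloy H: M = 24.8 MN·m/kg
  alloy Z: M = 23.3 MN·m/kg
  alloy F: M = 2.91 MN·m/kg
Alloy H ranks first.

alloy H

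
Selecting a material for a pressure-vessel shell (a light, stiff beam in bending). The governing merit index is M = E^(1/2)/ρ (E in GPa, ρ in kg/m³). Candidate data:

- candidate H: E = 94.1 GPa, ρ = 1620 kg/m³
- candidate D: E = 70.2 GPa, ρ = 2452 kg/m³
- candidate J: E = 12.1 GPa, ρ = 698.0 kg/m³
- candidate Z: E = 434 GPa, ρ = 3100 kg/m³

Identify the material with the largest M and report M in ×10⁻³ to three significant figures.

Per-candidate index values:
  candidate Z: M = 6.72×10⁻³
  candidate H: M = 5.99×10⁻³
  candidate J: M = 4.98×10⁻³
  candidate D: M = 3.42×10⁻³
Highest index: candidate Z.

candidate Z, M = 6.72×10⁻³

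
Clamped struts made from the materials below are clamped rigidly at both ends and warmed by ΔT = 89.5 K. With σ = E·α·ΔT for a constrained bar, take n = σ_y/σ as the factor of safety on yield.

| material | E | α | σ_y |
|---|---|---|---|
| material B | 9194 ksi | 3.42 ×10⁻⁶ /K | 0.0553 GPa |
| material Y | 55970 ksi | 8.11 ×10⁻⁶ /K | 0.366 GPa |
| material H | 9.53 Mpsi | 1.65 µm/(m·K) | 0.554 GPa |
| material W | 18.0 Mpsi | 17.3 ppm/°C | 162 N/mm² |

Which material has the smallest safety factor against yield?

material W

Converting E to GPa, α to ×10⁻⁶/K, σ_y to MPa, then σ and n for each:
  material B: E = 63.39, α = 3.42, σ_y = 55.30 → σ = 19.4 MPa, n = 2.85
  material Y: E = 385.9, α = 8.11, σ_y = 366.0 → σ = 280 MPa, n = 1.31
  material H: E = 65.71, α = 1.65, σ_y = 554.0 → σ = 9.70 MPa, n = 57.1
  material W: E = 124.1, α = 17.3, σ_y = 162.0 → σ = 192 MPa, n = 0.843
Material W has the lowest safety factor, n = 0.843.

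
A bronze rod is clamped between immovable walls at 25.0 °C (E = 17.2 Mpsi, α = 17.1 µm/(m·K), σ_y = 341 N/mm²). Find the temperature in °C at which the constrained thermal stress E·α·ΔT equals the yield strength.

E = 17.2 Mpsi = 118.6 GPa.
σ_y = 341 N/mm² = 341.0 MPa.
E·α·ΔT = 341.0 MPa ⇒ ΔT = 341.0 / (118.6×10³ × 17.1×10⁻⁶) = 168.2 K.
T = 25.0 + 168.2 = 193.2 °C.

193 °C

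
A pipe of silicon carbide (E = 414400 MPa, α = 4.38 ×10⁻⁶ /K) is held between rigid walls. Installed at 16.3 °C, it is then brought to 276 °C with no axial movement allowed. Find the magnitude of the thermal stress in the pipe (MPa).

471 MPa

E = 414400 MPa = 414.4 GPa.
ΔT = 259.7 K. Constrained thermal stress σ = E·α·ΔT = 414.4×10³ MPa × 4.38×10⁻⁶ × 259.7 = 471 MPa (compressive).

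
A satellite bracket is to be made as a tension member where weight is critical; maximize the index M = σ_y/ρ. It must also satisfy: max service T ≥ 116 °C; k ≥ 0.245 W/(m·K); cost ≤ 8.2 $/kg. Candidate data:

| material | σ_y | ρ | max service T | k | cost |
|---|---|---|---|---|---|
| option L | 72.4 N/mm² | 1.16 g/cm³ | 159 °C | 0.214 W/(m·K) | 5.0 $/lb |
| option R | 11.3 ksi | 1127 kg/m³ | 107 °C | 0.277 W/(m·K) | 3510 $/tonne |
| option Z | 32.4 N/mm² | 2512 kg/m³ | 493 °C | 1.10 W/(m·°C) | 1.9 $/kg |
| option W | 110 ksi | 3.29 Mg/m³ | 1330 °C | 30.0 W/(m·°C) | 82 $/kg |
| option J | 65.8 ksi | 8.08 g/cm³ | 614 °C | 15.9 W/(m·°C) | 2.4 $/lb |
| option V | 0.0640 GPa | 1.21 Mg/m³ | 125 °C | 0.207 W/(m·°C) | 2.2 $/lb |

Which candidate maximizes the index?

option J

Screen on constraints: max service T ≥ 116 °C; k ≥ 0.245 W/(m·K); cost ≤ 8.2 $/kg. Survivors: option Z, option J.
Normalizing units and computing the index:
  option Z: σ_y = 32.40 MPa, ρ = 2512 kg/m³
  option J: σ_y = 453.7 MPa, ρ = 8080 kg/m³
  option J: M = 56.1 kN·m/kg
  option Z: M = 12.9 kN·m/kg
Option J ranks first.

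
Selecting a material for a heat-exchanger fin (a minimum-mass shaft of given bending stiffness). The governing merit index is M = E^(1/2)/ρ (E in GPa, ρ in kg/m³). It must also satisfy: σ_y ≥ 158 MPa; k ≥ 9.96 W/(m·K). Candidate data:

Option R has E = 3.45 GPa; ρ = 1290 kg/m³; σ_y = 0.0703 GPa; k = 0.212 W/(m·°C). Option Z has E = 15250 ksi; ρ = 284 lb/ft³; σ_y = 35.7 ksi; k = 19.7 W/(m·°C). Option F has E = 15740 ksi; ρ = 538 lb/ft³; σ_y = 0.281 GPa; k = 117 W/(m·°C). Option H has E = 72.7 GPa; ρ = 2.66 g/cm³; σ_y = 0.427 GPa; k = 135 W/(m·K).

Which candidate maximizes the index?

option H

Screen on constraints: σ_y ≥ 158 MPa; k ≥ 9.96 W/(m·K). Survivors: option Z, option F, option H.
In SI units:
  option Z: E = 105.1 GPa, ρ = 4549 kg/m³
  option F: E = 108.5 GPa, ρ = 8618 kg/m³
  option H: E = 72.70 GPa, ρ = 2660 kg/m³
  option H: M = 3.21×10⁻³
  option Z: M = 2.25×10⁻³
  option F: M = 1.21×10⁻³
Highest index: option H.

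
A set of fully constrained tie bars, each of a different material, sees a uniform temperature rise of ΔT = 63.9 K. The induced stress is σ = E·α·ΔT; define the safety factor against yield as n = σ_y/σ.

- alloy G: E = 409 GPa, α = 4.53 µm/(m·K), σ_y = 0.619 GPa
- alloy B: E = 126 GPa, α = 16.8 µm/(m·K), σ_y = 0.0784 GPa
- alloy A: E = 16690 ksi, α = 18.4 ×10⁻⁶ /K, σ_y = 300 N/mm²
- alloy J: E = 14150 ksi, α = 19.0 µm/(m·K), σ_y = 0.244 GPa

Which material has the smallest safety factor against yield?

Per material, after unit conversion:
  alloy G: E = 409.0, α = 4.53, σ_y = 619.0 → σ = 118 MPa, n = 5.23
  alloy B: E = 126.0, α = 16.8, σ_y = 78.40 → σ = 135 MPa, n = 0.580
  alloy A: E = 115.1, α = 18.4, σ_y = 300.0 → σ = 135 MPa, n = 2.22
  alloy J: E = 97.56, α = 19.0, σ_y = 244.0 → σ = 118 MPa, n = 2.06
The minimum is alloy B at n = 0.580.

alloy B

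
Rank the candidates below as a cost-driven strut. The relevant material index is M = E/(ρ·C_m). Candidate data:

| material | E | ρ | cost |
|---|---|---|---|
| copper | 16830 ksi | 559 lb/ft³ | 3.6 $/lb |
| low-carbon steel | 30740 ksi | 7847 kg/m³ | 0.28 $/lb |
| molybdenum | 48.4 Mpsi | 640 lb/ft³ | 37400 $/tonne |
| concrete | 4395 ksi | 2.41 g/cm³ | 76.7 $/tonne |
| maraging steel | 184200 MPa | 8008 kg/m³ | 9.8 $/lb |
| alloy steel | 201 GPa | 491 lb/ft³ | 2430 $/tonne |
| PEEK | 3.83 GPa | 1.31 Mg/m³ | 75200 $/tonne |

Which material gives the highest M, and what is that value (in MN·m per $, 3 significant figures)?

In SI units:
  copper: E = 116.0 GPa, ρ = 8954 kg/m³, cost = 7.937 $/kg
  low-carbon steel: E = 211.9 GPa, ρ = 7847 kg/m³, cost = 0.6173 $/kg
  molybdenum: E = 333.7 GPa, ρ = 10250 kg/m³, cost = 37.40 $/kg
  concrete: E = 30.30 GPa, ρ = 2410 kg/m³, cost = 0.07670 $/kg
  maraging steel: E = 184.2 GPa, ρ = 8008 kg/m³, cost = 21.60 $/kg
  alloy steel: E = 201.0 GPa, ρ = 7865 kg/m³, cost = 2.430 $/kg
  PEEK: E = 3.830 GPa, ρ = 1310 kg/m³, cost = 75.20 $/kg
  concrete: M = 164 MN·m per $
  low-carbon steel: M = 43.8 MN·m per $
  alloy steel: M = 10.5 MN·m per $
  copper: M = 1.63 MN·m per $
  maraging steel: M = 1.06 MN·m per $
  molybdenum: M = 0.870 MN·m per $
  PEEK: M = 0.0389 MN·m per $
Concrete ranks first.

concrete, M = 164 MN·m per $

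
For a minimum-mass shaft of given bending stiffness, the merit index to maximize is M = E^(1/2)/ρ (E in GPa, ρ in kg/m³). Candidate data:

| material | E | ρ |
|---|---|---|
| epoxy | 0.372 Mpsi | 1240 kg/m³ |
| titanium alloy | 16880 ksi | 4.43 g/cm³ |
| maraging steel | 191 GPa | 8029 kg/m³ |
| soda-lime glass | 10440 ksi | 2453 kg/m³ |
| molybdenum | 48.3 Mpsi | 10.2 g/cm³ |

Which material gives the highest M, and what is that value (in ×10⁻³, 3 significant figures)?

soda-lime glass, M = 3.46×10⁻³

In SI units:
  epoxy: E = 2.565 GPa, ρ = 1240 kg/m³
  titanium alloy: E = 116.4 GPa, ρ = 4430 kg/m³
  maraging steel: E = 191.0 GPa, ρ = 8029 kg/m³
  soda-lime glass: E = 71.98 GPa, ρ = 2453 kg/m³
  molybdenum: E = 333.0 GPa, ρ = 10200 kg/m³
  soda-lime glass: M = 3.46×10⁻³
  titanium alloy: M = 2.44×10⁻³
  molybdenum: M = 1.79×10⁻³
  maraging steel: M = 1.72×10⁻³
  epoxy: M = 1.29×10⁻³
Highest index: soda-lime glass.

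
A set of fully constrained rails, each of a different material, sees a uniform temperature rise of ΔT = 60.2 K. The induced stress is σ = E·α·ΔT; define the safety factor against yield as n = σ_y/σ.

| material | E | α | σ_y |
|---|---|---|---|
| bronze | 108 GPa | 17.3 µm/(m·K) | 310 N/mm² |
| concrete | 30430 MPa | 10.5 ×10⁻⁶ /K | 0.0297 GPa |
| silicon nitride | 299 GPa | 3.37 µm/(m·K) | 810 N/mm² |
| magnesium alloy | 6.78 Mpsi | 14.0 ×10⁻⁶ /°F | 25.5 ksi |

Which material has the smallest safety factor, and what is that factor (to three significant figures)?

concrete, n = 1.54

Converting E to GPa, α to ×10⁻⁶/K, σ_y to MPa, then σ and n for each:
  bronze: E = 108.0, α = 17.3, σ_y = 310.0 → σ = 112 MPa, n = 2.76
  concrete: E = 30.43, α = 10.5, σ_y = 29.70 → σ = 19.2 MPa, n = 1.54
  silicon nitride: E = 299.0, α = 3.37, σ_y = 810.0 → σ = 60.7 MPa, n = 13.4
  magnesium alloy: E = 46.75, α = 25.2, σ_y = 175.8 → σ = 70.9 MPa, n = 2.48
Smallest n: concrete with n = 1.54.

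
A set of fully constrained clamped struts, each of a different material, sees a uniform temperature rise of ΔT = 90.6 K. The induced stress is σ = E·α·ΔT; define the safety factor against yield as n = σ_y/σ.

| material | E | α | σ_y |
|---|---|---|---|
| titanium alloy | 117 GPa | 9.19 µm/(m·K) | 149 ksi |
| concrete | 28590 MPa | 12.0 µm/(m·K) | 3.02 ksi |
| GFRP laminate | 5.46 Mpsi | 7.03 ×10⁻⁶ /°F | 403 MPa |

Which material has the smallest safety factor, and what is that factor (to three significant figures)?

concrete, n = 0.670

With everything in SI (GPa, ×10⁻⁶/K, MPa):
  titanium alloy: E = 117.0, α = 9.19, σ_y = 1027 → σ = 97.4 MPa, n = 10.5
  concrete: E = 28.59, α = 12.0, σ_y = 20.82 → σ = 31.1 MPa, n = 0.670
  GFRP laminate: E = 37.65, α = 12.7, σ_y = 403.0 → σ = 43.2 MPa, n = 9.34
The minimum is concrete at n = 0.670.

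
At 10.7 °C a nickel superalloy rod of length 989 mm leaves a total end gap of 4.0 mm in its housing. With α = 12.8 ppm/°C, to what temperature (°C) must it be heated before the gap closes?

327 °C

α·L₀·ΔT = 4.0 mm ⇒ ΔT = 4.0 / (12.8×10⁻⁶ × 989.0) = 316.0 K.
T = 10.7 + 316.0 = 326.7 °C.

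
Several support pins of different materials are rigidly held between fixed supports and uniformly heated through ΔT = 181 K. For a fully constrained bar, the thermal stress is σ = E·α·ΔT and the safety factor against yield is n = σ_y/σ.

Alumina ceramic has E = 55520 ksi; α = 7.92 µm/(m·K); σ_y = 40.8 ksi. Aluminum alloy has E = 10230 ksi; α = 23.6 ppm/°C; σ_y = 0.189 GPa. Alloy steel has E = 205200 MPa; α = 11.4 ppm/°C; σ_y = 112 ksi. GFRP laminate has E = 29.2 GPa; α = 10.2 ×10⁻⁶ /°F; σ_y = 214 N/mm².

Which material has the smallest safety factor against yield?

alumina ceramic

With everything in SI (GPa, ×10⁻⁶/K, MPa):
  alumina ceramic: E = 382.8, α = 7.92, σ_y = 281.3 → σ = 549 MPa, n = 0.513
  aluminum alloy: E = 70.53, α = 23.6, σ_y = 189.0 → σ = 301 MPa, n = 0.627
  alloy steel: E = 205.2, α = 11.4, σ_y = 772.2 → σ = 423 MPa, n = 1.82
  GFRP laminate: E = 29.20, α = 18.4, σ_y = 214.0 → σ = 97.0 MPa, n = 2.21
Alumina ceramic has the lowest safety factor, n = 0.513.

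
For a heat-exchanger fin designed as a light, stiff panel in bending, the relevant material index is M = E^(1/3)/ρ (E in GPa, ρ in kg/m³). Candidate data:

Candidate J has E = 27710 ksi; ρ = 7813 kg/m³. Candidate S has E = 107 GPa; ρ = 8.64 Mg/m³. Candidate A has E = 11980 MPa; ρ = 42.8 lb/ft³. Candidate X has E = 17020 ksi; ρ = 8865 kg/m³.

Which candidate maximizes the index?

candidate A

Putting every candidate on a common basis:
  candidate J: E = 191.1 GPa, ρ = 7813 kg/m³
  candidate S: E = 107.0 GPa, ρ = 8640 kg/m³
  candidate A: E = 11.98 GPa, ρ = 685.6 kg/m³
  candidate X: E = 117.3 GPa, ρ = 8865 kg/m³
  candidate A: M = 3.34×10⁻³
  candidate J: M = 0.737×10⁻³
  candidate X: M = 0.552×10⁻³
  candidate S: M = 0.549×10⁻³
Highest index: candidate A.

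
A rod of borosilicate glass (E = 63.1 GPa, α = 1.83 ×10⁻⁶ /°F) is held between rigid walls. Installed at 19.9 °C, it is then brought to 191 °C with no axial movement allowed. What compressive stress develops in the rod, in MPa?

α = 1.83×10⁻⁶/°F × 9/5 = 3.29×10⁻⁶/K.
ΔT = 171.1 K. Constrained thermal stress σ = E·α·ΔT = 63.10×10³ MPa × 3.29×10⁻⁶ × 171.1 = 35.6 MPa (compressive).

35.6 MPa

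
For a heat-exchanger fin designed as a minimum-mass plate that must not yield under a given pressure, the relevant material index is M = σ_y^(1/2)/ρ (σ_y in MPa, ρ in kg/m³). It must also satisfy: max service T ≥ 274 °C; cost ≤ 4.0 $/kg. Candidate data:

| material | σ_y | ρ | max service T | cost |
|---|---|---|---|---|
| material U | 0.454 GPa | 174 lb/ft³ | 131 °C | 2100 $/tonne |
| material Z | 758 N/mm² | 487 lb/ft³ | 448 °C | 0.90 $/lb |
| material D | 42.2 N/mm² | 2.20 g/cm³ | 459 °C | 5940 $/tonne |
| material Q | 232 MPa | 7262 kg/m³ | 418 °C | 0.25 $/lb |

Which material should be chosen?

material Z

Screen on constraints: max service T ≥ 274 °C; cost ≤ 4.0 $/kg. Survivors: material Z, material Q.
Convert each candidate to consistent units, then evaluate M:
  material Z: σ_y = 758.0 MPa, ρ = 7801 kg/m³
  material Q: σ_y = 232.0 MPa, ρ = 7262 kg/m³
  material Z: M = 3.53×10⁻³
  material Q: M = 2.10×10⁻³
Highest index: material Z.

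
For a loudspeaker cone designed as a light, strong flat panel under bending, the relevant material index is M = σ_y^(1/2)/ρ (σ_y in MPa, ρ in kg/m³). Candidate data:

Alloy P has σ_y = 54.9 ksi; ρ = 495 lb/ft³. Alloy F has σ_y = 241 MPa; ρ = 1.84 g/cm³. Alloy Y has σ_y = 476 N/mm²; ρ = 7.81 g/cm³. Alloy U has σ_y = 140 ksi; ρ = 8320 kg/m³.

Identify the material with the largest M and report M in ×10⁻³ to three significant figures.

Convert each candidate to consistent units, then evaluate M:
  alloy P: σ_y = 378.5 MPa, ρ = 7929 kg/m³
  alloy F: σ_y = 241.0 MPa, ρ = 1840 kg/m³
  alloy Y: σ_y = 476.0 MPa, ρ = 7810 kg/m³
  alloy U: σ_y = 965.3 MPa, ρ = 8320 kg/m³
  alloy F: M = 8.44×10⁻³
  alloy U: M = 3.73×10⁻³
  alloy Y: M = 2.79×10⁻³
  alloy P: M = 2.45×10⁻³
Highest index: alloy F.

alloy F, M = 8.44×10⁻³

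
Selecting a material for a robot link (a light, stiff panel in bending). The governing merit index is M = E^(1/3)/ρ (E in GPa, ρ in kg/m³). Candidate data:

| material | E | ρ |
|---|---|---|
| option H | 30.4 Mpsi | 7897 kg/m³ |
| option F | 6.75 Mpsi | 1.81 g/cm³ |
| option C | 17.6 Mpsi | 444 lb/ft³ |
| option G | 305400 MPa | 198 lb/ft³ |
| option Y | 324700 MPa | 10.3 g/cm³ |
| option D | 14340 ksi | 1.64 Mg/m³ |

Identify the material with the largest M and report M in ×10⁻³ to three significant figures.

In SI units:
  option H: E = 209.6 GPa, ρ = 7897 kg/m³
  option F: E = 46.54 GPa, ρ = 1810 kg/m³
  option C: E = 121.3 GPa, ρ = 7112 kg/m³
  option G: E = 305.4 GPa, ρ = 3172 kg/m³
  option Y: E = 324.7 GPa, ρ = 10300 kg/m³
  option D: E = 98.87 GPa, ρ = 1640 kg/m³
  option D: M = 2.82×10⁻³
  option G: M = 2.12×10⁻³
  option F: M = 1.99×10⁻³
  option H: M = 0.752×10⁻³
  option C: M = 0.696×10⁻³
  option Y: M = 0.667×10⁻³
Option D has the largest M.

option D, M = 2.82×10⁻³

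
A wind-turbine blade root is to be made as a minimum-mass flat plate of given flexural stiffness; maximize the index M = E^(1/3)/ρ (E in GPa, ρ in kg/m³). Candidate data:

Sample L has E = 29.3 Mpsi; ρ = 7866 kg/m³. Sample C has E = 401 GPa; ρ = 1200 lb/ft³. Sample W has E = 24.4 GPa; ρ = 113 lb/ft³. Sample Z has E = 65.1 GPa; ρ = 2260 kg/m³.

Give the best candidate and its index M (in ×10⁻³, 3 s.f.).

sample Z, M = 1.78×10⁻³

Convert each candidate to consistent units, then evaluate M:
  sample L: E = 202.0 GPa, ρ = 7866 kg/m³
  sample C: E = 401.0 GPa, ρ = 19220 kg/m³
  sample W: E = 24.40 GPa, ρ = 1810 kg/m³
  sample Z: E = 65.10 GPa, ρ = 2260 kg/m³
  sample Z: M = 1.78×10⁻³
  sample W: M = 1.60×10⁻³
  sample L: M = 0.746×10⁻³
  sample C: M = 0.384×10⁻³
Sample Z ranks first.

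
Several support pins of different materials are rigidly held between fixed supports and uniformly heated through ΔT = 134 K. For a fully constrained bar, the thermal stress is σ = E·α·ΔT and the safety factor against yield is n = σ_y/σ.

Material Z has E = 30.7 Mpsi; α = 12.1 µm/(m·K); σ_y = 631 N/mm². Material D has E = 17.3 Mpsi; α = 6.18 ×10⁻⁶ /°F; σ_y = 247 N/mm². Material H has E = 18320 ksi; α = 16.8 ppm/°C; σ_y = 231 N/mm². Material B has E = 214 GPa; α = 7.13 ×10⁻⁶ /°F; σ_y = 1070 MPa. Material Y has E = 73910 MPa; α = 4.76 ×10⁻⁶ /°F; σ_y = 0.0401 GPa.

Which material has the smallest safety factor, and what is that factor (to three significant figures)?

material Y, n = 0.473

Per material, after unit conversion:
  material Z: E = 211.7, α = 12.1, σ_y = 631.0 → σ = 343 MPa, n = 1.84
  material D: E = 119.3, α = 11.1, σ_y = 247.0 → σ = 178 MPa, n = 1.39
  material H: E = 126.3, α = 16.8, σ_y = 231.0 → σ = 284 MPa, n = 0.812
  material B: E = 214.0, α = 12.8, σ_y = 1070 → σ = 368 MPa, n = 2.91
  material Y: E = 73.91, α = 8.57, σ_y = 40.10 → σ = 84.9 MPa, n = 0.473
The minimum is material Y at n = 0.473.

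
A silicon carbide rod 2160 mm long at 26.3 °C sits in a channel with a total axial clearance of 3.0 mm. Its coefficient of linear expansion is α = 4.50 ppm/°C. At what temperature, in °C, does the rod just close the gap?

335 °C

α·L₀·ΔT = 3.0 mm ⇒ ΔT = 3.0 / (4.50×10⁻⁶ × 2160.0) = 308.6 K.
T = 26.3 + 308.6 = 334.9 °C.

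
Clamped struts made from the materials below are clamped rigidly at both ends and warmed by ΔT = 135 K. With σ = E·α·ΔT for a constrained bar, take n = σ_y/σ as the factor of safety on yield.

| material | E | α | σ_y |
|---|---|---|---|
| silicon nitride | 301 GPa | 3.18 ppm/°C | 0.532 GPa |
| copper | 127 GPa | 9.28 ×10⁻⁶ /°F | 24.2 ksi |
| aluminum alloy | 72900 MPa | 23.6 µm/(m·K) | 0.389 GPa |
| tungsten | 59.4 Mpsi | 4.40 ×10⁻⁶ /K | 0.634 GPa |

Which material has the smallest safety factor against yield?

With everything in SI (GPa, ×10⁻⁶/K, MPa):
  silicon nitride: E = 301.0, α = 3.18, σ_y = 532.0 → σ = 129 MPa, n = 4.12
  copper: E = 127.0, α = 16.7, σ_y = 166.9 → σ = 286 MPa, n = 0.583
  aluminum alloy: E = 72.90, α = 23.6, σ_y = 389.0 → σ = 232 MPa, n = 1.67
  tungsten: E = 409.5, α = 4.40, σ_y = 634.0 → σ = 243 MPa, n = 2.61
Smallest n: copper with n = 0.583.

copper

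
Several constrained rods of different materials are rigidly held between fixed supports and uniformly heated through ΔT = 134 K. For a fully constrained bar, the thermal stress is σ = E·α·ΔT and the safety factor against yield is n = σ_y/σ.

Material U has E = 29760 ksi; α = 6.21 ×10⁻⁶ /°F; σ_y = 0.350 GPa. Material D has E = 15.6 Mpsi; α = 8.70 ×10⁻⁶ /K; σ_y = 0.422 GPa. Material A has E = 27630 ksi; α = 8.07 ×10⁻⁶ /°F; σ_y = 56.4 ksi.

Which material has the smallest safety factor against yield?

In consistent units (E in GPa, α in ×10⁻⁶/K, σ_y in MPa):
  material U: E = 205.2, α = 11.2, σ_y = 350.0 → σ = 307 MPa, n = 1.14
  material D: E = 107.6, α = 8.70, σ_y = 422.0 → σ = 125 MPa, n = 3.37
  material A: E = 190.5, α = 14.5, σ_y = 388.9 → σ = 371 MPa, n = 1.05
Material A has the lowest safety factor, n = 1.05.

material A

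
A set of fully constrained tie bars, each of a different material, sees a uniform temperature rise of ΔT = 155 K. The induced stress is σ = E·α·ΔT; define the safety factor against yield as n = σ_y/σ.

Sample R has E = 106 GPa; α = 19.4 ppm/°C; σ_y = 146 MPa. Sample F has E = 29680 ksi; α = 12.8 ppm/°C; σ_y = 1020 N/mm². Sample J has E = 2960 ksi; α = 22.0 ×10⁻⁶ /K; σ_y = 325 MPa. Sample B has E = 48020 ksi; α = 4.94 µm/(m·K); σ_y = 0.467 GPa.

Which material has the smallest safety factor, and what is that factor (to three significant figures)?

sample R, n = 0.458

In consistent units (E in GPa, α in ×10⁻⁶/K, σ_y in MPa):
  sample R: E = 106.0, α = 19.4, σ_y = 146.0 → σ = 319 MPa, n = 0.458
  sample F: E = 204.6, α = 12.8, σ_y = 1020 → σ = 406 MPa, n = 2.51
  sample J: E = 20.41, α = 22.0, σ_y = 325.0 → σ = 69.6 MPa, n = 4.67
  sample B: E = 331.1, α = 4.94, σ_y = 467.0 → σ = 254 MPa, n = 1.84
Sample R has the lowest safety factor, n = 0.458.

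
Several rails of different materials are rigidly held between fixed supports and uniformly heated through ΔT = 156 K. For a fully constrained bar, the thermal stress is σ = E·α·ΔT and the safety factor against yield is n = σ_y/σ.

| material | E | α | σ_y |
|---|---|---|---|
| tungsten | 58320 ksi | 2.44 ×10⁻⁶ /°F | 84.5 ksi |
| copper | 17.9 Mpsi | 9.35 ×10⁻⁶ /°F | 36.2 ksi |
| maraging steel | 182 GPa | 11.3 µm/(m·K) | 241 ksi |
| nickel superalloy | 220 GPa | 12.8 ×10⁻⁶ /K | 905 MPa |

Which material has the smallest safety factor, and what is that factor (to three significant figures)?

copper, n = 0.770

Per material, after unit conversion:
  tungsten: E = 402.1, α = 4.39, σ_y = 582.6 → σ = 276 MPa, n = 2.11
  copper: E = 123.4, α = 16.8, σ_y = 249.6 → σ = 324 MPa, n = 0.770
  maraging steel: E = 182.0, α = 11.3, σ_y = 1662 → σ = 321 MPa, n = 5.18
  nickel superalloy: E = 220.0, α = 12.8, σ_y = 905.0 → σ = 439 MPa, n = 2.06
Copper has the lowest safety factor, n = 0.770.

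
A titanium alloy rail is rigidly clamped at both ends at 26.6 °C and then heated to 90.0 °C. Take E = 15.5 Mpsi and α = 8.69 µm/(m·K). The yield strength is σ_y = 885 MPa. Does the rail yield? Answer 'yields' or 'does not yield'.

E = 15.5 Mpsi = 106.9 GPa.
ΔT = 63.40 K. Constrained thermal stress σ = E·α·ΔT = 106.9×10³ MPa × 8.69×10⁻⁶ × 63.40 = 58.9 MPa (compressive).
Compare to σ_y = 885 MPa: σ < σ_y, so it does not yield.

does not yield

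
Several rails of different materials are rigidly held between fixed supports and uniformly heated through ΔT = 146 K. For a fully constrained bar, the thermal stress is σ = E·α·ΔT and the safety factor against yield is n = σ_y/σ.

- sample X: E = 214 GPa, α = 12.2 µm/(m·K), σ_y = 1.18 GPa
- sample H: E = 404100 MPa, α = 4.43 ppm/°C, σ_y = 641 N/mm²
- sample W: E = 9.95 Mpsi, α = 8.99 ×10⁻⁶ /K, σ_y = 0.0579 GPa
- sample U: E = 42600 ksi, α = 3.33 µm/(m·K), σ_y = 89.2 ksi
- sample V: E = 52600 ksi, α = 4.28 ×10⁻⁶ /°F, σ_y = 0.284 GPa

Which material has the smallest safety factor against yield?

In consistent units (E in GPa, α in ×10⁻⁶/K, σ_y in MPa):
  sample X: E = 214.0, α = 12.2, σ_y = 1180 → σ = 381 MPa, n = 3.10
  sample H: E = 404.1, α = 4.43, σ_y = 641.0 → σ = 261 MPa, n = 2.45
  sample W: E = 68.60, α = 8.99, σ_y = 57.90 → σ = 90.0 MPa, n = 0.643
  sample U: E = 293.7, α = 3.33, σ_y = 615.0 → σ = 143 MPa, n = 4.31
  sample V: E = 362.7, α = 7.70, σ_y = 284.0 → σ = 408 MPa, n = 0.696
Sample W has the lowest safety factor, n = 0.643.

sample W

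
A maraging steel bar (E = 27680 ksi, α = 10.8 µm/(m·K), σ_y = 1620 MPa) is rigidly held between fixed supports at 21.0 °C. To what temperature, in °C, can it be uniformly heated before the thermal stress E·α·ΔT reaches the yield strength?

E = 27680 ksi = 190.8 GPa.
E·α·ΔT = 1620 MPa ⇒ ΔT = 1620 / (190.8×10³ × 10.8×10⁻⁶) = 786.0 K.
T = 21.0 + 786.0 = 807.0 °C.

807 °C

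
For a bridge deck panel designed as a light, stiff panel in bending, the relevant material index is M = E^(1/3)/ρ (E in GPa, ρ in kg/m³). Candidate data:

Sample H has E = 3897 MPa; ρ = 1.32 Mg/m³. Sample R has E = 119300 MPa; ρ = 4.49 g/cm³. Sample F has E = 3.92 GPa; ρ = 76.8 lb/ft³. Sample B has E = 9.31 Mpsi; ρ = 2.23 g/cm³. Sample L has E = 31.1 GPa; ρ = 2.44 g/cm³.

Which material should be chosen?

sample B

Putting every candidate on a common basis:
  sample H: E = 3.897 GPa, ρ = 1320 kg/m³
  sample R: E = 119.3 GPa, ρ = 4490 kg/m³
  sample F: E = 3.920 GPa, ρ = 1230 kg/m³
  sample B: E = 64.19 GPa, ρ = 2230 kg/m³
  sample L: E = 31.10 GPa, ρ = 2440 kg/m³
  sample B: M = 1.80×10⁻³
  sample L: M = 1.29×10⁻³
  sample F: M = 1.28×10⁻³
  sample H: M = 1.19×10⁻³
  sample R: M = 1.10×10⁻³
Sample B has the largest M.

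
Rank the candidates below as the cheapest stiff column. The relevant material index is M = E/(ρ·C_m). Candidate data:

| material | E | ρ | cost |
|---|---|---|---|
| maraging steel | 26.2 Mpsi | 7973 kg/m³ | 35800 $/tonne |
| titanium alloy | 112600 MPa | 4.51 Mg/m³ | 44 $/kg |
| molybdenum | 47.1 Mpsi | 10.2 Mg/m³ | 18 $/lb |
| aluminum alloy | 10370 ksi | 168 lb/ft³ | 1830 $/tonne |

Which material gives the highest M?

Normalizing units and computing the index:
  maraging steel: E = 180.6 GPa, ρ = 7973 kg/m³, cost = 35.80 $/kg
  titanium alloy: E = 112.6 GPa, ρ = 4510 kg/m³, cost = 44.00 $/kg
  molybdenum: E = 324.7 GPa, ρ = 10200 kg/m³, cost = 39.68 $/kg
  aluminum alloy: E = 71.50 GPa, ρ = 2691 kg/m³, cost = 1.830 $/kg
  aluminum alloy: M = 14.5 MN·m per $
  molybdenum: M = 0.802 MN·m per $
  maraging steel: M = 0.633 MN·m per $
  titanium alloy: M = 0.567 MN·m per $
Aluminum alloy ranks first.

aluminum alloy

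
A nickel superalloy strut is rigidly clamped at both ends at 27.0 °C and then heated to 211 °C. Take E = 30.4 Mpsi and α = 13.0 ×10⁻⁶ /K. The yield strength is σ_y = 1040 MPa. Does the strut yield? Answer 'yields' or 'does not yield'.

does not yield

E = 30.4 Mpsi = 209.6 GPa.
ΔT = 184.0 K. Constrained thermal stress σ = E·α·ΔT = 209.6×10³ MPa × 13.0×10⁻⁶ × 184.0 = 501 MPa (compressive).
Compare to σ_y = 1040 MPa: σ < σ_y, so it does not yield.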